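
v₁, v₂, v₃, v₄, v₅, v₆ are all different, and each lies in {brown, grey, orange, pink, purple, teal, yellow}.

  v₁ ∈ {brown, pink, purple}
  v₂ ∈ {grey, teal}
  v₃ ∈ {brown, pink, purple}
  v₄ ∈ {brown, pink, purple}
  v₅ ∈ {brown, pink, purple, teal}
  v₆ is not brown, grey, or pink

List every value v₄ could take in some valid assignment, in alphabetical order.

v₁, v₃, v₄ share exactly the 3 values {brown, pink, purple}; by pigeonhole those values go to them, so strike brown, pink, purple from v₅, v₆.
v₅ must be teal (only option left). Remove teal from v₂, v₆.
v₂'s domain is down to {grey}, so v₂ = grey.
No further eliminations apply; v₄ can still be any of brown, pink, purple.

brown, pink, purple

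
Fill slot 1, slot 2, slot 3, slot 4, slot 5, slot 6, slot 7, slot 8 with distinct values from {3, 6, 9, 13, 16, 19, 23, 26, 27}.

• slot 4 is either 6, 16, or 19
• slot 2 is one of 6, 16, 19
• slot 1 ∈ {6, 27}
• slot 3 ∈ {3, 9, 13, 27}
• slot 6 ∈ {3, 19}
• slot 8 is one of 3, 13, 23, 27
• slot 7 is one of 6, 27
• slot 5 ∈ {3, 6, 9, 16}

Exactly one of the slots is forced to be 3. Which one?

slot 6

The 8 variables together cover exactly {3, 6, 9, 13, 16, 19, 23, 27} — 8 values for 8 variables — and 23 appears only in slot 8's list, so slot 8 = 23.
Among the 7 still-open variables, 13 fits only slot 3 (and all 7 values in {3, 6, 9, 13, 16, 19, 27} must be used), so slot 3 = 13.
Among the 6 still-open variables, 9 fits only slot 5 (and all 6 values in {3, 6, 9, 16, 19, 27} must be used), so slot 5 = 9.
The 5 still-open variables draw from only 5 values {3, 6, 16, 19, 27}, so each is used; only slot 6 can be 3, hence slot 6 = 3.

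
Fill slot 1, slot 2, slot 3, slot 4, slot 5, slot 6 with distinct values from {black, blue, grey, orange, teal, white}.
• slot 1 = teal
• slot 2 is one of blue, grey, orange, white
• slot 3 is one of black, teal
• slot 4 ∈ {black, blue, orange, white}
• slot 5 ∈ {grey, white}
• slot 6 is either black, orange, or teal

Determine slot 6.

slot 1 must be teal (only option left). Strike teal from slot 3, slot 6.
slot 3 must be black (only option left). So slot 4, slot 6 can't be black.
So slot 6 = orange.

orange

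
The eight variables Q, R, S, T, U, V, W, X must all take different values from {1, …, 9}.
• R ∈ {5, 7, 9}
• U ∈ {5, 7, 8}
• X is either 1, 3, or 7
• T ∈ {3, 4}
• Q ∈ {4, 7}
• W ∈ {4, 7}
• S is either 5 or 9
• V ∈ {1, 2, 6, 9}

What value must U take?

8

Q and W between them cover only {4, 7} — a naked pair. Remove those values from R, T, U, X.
T must be 3 (only option left). Remove 3 from X.
X must be 1 (only option left). So V can't be 1.
The 2 variables R and S are confined to {5, 9}, which locks those values in; drop them from U, V.
So U = 8.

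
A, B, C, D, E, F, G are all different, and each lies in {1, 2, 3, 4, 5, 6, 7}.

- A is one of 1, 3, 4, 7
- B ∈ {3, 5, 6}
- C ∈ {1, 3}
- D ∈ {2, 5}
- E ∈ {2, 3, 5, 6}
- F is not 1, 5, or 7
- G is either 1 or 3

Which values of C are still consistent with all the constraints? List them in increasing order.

The 7 variables draw from only 7 values {1, 2, 3, 4, 5, 6, 7}, so each is used; only A can be 7, hence A = 7.
The 6 still-open variables draw from only 6 values {1, 2, 3, 4, 5, 6}, so each is used; only F can be 4, hence F = 4.
The 2 variables C and G are confined to {1, 3}, which locks those values in; drop them from B, E.
No further eliminations apply; C can still be any of 1, 3.

1, 3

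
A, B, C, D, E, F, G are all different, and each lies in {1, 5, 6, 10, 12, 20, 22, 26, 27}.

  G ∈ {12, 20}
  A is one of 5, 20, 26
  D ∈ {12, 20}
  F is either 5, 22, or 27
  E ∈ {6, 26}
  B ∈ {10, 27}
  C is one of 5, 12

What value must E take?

6

D and G between them cover only {12, 20} — a naked pair. Remove those values from A, C.
C has just one choice, so C = 5. Eliminate 5 elsewhere: A, F.
A must be 26 (only option left). So E can't be 26.
So E = 6.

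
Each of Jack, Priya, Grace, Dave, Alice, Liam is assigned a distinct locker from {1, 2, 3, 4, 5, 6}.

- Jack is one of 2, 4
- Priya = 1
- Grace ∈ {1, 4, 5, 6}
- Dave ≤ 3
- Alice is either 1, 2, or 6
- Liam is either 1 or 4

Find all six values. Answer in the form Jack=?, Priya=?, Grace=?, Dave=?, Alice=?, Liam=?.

Jack=2, Priya=1, Grace=5, Dave=3, Alice=6, Liam=4

Priya's domain is down to {1}, so Priya = 1. Eliminate 1 elsewhere: Grace, Dave, Alice, Liam.
Liam has just one choice, so Liam = 4. Strike 4 from Jack, Grace.
Jack has just one choice, so Jack = 2. Strike 2 from Dave, Alice.
Dave's domain is down to {3}, so Dave = 3.
Alice must be 6 (only option left). Eliminate 6 elsewhere: Grace.
Grace has just one choice, so Grace = 5.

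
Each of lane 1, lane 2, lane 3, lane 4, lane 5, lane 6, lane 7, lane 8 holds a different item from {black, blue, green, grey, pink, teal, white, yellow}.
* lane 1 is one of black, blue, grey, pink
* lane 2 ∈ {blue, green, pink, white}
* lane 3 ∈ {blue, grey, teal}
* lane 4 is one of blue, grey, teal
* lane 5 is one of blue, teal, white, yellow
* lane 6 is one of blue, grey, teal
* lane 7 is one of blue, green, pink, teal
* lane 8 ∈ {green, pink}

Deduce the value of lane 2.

white

The 8 variables draw from only 8 values {black, blue, green, grey, pink, teal, white, yellow}, so each is used; only lane 1 can be black, hence lane 1 = black.
The 7 still-open variables together cover exactly {blue, green, grey, pink, teal, white, yellow} — 7 values for 7 variables — and yellow appears only in lane 5's list, so lane 5 = yellow.
Among the 6 still-open variables, white fits only lane 2 (and all 6 values in {blue, green, grey, pink, teal, white} must be used), so lane 2 = white.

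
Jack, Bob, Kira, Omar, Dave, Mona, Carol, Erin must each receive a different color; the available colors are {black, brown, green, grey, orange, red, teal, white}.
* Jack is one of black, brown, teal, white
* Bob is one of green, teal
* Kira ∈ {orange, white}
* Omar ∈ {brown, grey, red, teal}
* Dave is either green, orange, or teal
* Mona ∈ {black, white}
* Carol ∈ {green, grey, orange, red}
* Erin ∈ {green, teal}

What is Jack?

Bob and Erin between them cover only {green, teal} — a naked pair. Remove those values from Jack, Omar, Dave, Carol.
That leaves Dave = orange. Remove orange from Kira, Carol.
Kira's domain is down to {white}, so Kira = white. So Jack, Mona can't be white.
That leaves Mona = black. So Jack can't be black.
So Jack = brown.

brown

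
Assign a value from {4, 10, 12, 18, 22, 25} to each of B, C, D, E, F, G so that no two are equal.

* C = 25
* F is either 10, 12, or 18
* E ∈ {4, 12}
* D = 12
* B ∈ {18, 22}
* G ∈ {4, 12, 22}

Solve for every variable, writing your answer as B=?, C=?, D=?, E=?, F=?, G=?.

B=18, C=25, D=12, E=4, F=10, G=22

C has just one choice, so C = 25.
D must be 12 (only option left). Eliminate 12 elsewhere: E, F, G.
That leaves E = 4. Eliminate 4 elsewhere: G.
That leaves G = 22. Strike 22 from B.
B must be 18 (only option left). Strike 18 from F.
F must be 10 (only option left).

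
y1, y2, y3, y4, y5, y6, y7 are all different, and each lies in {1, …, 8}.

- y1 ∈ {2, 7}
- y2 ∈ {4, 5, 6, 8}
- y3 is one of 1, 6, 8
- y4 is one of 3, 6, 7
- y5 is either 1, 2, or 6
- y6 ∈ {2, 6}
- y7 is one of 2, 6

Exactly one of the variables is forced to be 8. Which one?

y6 and y7 between them cover only {2, 6} — a naked pair. Remove those values from y1, y2, y3, y4, y5.
That leaves y1 = 7. So y4 can't be 7.
y4 must be 3 (only option left).
y5's domain is down to {1}, so y5 = 1. Strike 1 from y3.
So 8 goes to y3.

y3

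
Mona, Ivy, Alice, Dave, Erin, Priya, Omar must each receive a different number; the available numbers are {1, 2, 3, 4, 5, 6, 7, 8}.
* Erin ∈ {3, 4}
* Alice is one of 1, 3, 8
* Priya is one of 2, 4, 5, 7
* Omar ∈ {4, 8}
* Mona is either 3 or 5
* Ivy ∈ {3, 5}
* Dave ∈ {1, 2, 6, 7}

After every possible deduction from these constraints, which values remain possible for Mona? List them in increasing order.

Mona and Ivy between them cover only {3, 5} — a naked pair. Remove those values from Alice, Erin, Priya.
Erin has just one choice, so Erin = 4. Eliminate 4 elsewhere: Priya, Omar.
That leaves Omar = 8. Eliminate 8 elsewhere: Alice.
That leaves Alice = 1. Eliminate 1 elsewhere: Dave.
No further eliminations apply; Mona can still be any of 3, 5.

3, 5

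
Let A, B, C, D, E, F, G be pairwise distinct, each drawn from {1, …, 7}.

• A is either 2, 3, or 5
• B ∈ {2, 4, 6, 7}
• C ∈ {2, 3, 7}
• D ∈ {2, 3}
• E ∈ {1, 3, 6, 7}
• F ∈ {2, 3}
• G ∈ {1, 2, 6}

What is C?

Among the 7 variables, 4 fits only B (and all 7 values in {1, 2, 3, 4, 5, 6, 7} must be used), so B = 4.
The 6 still-open variables together cover exactly {1, 2, 3, 5, 6, 7} — 6 values for 6 variables — and 5 appears only in A's list, so A = 5.
The 2 variables D and F are confined to {2, 3}, which locks those values in; drop them from C, E, G.
So C = 7.

7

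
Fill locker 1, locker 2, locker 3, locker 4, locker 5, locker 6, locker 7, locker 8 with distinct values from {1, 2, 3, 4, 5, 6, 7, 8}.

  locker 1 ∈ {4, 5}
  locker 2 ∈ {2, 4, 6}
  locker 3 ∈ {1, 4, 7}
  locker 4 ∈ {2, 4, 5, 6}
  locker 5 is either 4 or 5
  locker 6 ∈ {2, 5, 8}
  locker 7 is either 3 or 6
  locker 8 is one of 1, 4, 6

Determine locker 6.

8

The 8 variables draw from only 8 values {1, 2, 3, 4, 5, 6, 7, 8}, so each is used; only locker 7 can be 3, hence locker 7 = 3.
Among the 7 still-open variables, 7 fits only locker 3 (and all 7 values in {1, 2, 4, 5, 6, 7, 8} must be used), so locker 3 = 7.
The 6 still-open variables draw from only 6 values {1, 2, 4, 5, 6, 8}, so each is used; only locker 8 can be 1, hence locker 8 = 1.
The 5 still-open variables draw from only 5 values {2, 4, 5, 6, 8}, so each is used; only locker 6 can be 8, hence locker 6 = 8.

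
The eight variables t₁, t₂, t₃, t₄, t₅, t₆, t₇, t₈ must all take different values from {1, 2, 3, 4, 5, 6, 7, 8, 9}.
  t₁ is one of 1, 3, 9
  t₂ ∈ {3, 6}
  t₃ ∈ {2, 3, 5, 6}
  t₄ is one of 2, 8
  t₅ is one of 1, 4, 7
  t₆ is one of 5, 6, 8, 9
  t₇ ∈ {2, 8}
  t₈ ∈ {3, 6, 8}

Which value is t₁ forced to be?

t₄ and t₇ share exactly the 2 values {2, 8}; by pigeonhole those values go to them, so strike 2, 8 from t₃, t₆, t₈.
t₂ and t₈ share exactly the 2 values {3, 6}; by pigeonhole those values go to them, so strike 3, 6 from t₁, t₃, t₆.
That leaves t₃ = 5. Eliminate 5 elsewhere: t₆.
t₆ must be 9 (only option left). Strike 9 from t₁.
So t₁ = 1.

1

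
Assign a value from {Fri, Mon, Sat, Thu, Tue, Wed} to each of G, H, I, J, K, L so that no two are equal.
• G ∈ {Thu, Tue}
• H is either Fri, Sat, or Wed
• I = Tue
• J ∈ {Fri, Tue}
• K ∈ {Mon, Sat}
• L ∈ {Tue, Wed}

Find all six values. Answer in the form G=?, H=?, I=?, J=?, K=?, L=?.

G=Thu, H=Sat, I=Tue, J=Fri, K=Mon, L=Wed

I must be Tue (only option left). Eliminate Tue elsewhere: G, J, L.
J must be Fri (only option left). Remove Fri from H.
That leaves L = Wed. Remove Wed from H.
G's domain is down to {Thu}, so G = Thu.
H has just one choice, so H = Sat. Remove Sat from K.
K has just one choice, so K = Mon.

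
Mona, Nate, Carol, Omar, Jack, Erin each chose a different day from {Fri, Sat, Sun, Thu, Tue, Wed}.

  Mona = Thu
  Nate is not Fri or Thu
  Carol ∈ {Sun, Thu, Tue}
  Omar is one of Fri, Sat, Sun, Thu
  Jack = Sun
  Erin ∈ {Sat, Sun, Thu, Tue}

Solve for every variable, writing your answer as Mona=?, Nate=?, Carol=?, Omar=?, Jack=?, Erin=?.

Mona=Thu, Nate=Wed, Carol=Tue, Omar=Fri, Jack=Sun, Erin=Sat

Mona has just one choice, so Mona = Thu. Remove Thu from Carol, Omar, Erin.
Jack has just one choice, so Jack = Sun. So Nate, Carol, Omar, Erin can't be Sun.
That leaves Carol = Tue. Eliminate Tue elsewhere: Nate, Erin.
Erin has just one choice, so Erin = Sat. Eliminate Sat elsewhere: Nate, Omar.
That leaves Nate = Wed.
Omar must be Fri (only option left).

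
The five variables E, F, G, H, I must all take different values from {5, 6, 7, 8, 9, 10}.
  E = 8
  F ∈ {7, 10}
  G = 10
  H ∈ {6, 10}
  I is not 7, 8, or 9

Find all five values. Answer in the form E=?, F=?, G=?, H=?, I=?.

E=8, F=7, G=10, H=6, I=5

E's domain is down to {8}, so E = 8.
That leaves G = 10. Remove 10 from F, H, I.
H must be 6 (only option left). Strike 6 from I.
I's domain is down to {5}, so I = 5.
F's domain is down to {7}, so F = 7.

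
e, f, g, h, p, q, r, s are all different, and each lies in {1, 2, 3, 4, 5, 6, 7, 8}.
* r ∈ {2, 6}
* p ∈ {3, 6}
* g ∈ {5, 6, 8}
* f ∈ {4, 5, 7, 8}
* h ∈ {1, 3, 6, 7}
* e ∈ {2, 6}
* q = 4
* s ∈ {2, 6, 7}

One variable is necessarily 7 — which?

q has just one choice, so q = 4. Eliminate 4 elsewhere: f.
Among the 7 still-open variables, 1 fits only h (and all 7 values in {1, 2, 3, 5, 6, 7, 8} must be used), so h = 1.
Among the 6 still-open variables, 3 fits only p (and all 6 values in {2, 3, 5, 6, 7, 8} must be used), so p = 3.
The 2 variables e and r are confined to {2, 6}, which locks those values in; drop them from g, s.
So 7 goes to s.

s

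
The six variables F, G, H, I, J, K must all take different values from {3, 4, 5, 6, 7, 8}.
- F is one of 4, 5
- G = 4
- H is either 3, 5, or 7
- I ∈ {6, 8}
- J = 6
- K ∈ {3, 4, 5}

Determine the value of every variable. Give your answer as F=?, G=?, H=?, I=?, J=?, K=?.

G must be 4 (only option left). Eliminate 4 elsewhere: F, K.
J must be 6 (only option left). Strike 6 from I.
That leaves F = 5. Remove 5 from H, K.
That leaves I = 8.
K's domain is down to {3}, so K = 3. Strike 3 from H.
That leaves H = 7.

F=5, G=4, H=7, I=8, J=6, K=3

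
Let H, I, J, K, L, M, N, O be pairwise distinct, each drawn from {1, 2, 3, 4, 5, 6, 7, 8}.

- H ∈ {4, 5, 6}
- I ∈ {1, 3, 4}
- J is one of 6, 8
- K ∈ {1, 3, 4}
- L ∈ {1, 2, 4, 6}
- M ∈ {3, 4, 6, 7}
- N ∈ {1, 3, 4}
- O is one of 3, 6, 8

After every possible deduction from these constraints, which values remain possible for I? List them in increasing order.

The 8 variables together cover exactly {1, 2, 3, 4, 5, 6, 7, 8} — 8 values for 8 variables — and 2 appears only in L's list, so L = 2.
The 7 still-open variables draw from only 7 values {1, 3, 4, 5, 6, 7, 8}, so each is used; only H can be 5, hence H = 5.
Among the 6 still-open variables, 7 fits only M (and all 6 values in {1, 3, 4, 6, 7, 8} must be used), so M = 7.
I, K, N between them cover only {1, 3, 4} — a naked triple. Remove those values from O.
No further eliminations apply; I can still be any of 1, 3, 4.

1, 3, 4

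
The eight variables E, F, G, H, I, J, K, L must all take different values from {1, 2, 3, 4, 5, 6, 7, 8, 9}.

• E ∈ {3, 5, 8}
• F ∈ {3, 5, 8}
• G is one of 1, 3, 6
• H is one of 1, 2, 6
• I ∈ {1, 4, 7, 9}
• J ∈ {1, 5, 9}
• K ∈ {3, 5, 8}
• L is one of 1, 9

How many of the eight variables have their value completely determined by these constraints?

E, F, K between them cover only {3, 5, 8} — a naked triple. Remove those values from G, J.
J and L between them cover only {1, 9} — a naked pair. Remove those values from G, H, I.
G must be 6 (only option left). Eliminate 6 elsewhere: H.
H must be 2 (only option left).
Determined: G=6, H=2. The other variables each still have more than one consistent value. That makes 2.

2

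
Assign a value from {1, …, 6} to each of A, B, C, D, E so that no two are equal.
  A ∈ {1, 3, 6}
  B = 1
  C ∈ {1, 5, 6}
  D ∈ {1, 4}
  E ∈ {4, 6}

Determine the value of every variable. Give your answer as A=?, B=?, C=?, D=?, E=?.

A=3, B=1, C=5, D=4, E=6

B's domain is down to {1}, so B = 1. Strike 1 from A, C, D.
D must be 4 (only option left). Strike 4 from E.
E must be 6 (only option left). Remove 6 from A, C.
A must be 3 (only option left).
C's domain is down to {5}, so C = 5.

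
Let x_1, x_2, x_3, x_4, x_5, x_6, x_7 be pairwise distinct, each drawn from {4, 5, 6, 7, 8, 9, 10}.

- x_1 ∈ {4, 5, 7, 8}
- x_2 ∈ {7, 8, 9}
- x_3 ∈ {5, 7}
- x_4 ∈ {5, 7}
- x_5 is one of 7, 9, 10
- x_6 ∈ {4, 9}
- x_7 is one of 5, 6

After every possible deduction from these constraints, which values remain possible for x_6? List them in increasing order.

The 7 variables draw from only 7 values {4, 5, 6, 7, 8, 9, 10}, so each is used; only x_7 can be 6, hence x_7 = 6.
Among the 6 still-open variables, 10 fits only x_5 (and all 6 values in {4, 5, 7, 8, 9, 10} must be used), so x_5 = 10.
x_3 and x_4 share exactly the 2 values {5, 7}; by pigeonhole those values go to them, so strike 5, 7 from x_1, x_2.
No further eliminations apply; x_6 can still be any of 4, 9.

4, 9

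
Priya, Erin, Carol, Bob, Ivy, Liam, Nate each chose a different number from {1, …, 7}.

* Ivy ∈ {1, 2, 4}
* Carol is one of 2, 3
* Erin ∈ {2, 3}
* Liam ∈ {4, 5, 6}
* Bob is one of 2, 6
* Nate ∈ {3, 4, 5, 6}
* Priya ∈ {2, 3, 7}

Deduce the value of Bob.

6

Among the 7 variables, 1 fits only Ivy (and all 7 values in {1, 2, 3, 4, 5, 6, 7} must be used), so Ivy = 1.
Among the 6 still-open variables, 7 fits only Priya (and all 6 values in {2, 3, 4, 5, 6, 7} must be used), so Priya = 7.
The 2 variables Erin and Carol are confined to {2, 3}, which locks those values in; drop them from Bob, Nate.
So Bob = 6.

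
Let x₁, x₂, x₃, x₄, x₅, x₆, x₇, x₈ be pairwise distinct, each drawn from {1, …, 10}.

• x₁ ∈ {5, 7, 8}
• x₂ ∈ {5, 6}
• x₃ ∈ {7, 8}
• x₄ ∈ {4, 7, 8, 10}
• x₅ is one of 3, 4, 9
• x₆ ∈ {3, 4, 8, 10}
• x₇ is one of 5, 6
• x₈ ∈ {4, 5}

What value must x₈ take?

Among the 8 variables, 9 fits only x₅ (and all 8 values in {3, 4, 5, 6, 7, 8, 9, 10} must be used), so x₅ = 9.
Among the 7 still-open variables, 3 fits only x₆ (and all 7 values in {3, 4, 5, 6, 7, 8, 10} must be used), so x₆ = 3.
The 6 still-open variables draw from only 6 values {4, 5, 6, 7, 8, 10}, so each is used; only x₄ can be 10, hence x₄ = 10.
The 5 still-open variables draw from only 5 values {4, 5, 6, 7, 8}, so each is used; only x₈ can be 4, hence x₈ = 4.

4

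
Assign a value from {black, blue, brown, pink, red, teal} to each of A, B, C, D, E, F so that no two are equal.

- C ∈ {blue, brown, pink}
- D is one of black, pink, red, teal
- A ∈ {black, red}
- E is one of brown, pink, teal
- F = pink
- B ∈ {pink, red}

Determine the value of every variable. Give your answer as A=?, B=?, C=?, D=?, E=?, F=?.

A=black, B=red, C=blue, D=teal, E=brown, F=pink

F's domain is down to {pink}, so F = pink. Eliminate pink elsewhere: B, C, D, E.
B must be red (only option left). Strike red from A, D.
That leaves A = black. Strike black from D.
D has just one choice, so D = teal. Remove teal from E.
E must be brown (only option left). So C can't be brown.
C must be blue (only option left).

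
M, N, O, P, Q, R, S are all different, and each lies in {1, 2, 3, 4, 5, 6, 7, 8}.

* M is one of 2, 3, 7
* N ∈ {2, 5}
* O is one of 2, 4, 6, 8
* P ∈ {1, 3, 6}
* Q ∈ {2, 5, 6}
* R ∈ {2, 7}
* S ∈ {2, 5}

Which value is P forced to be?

N and S share exactly the 2 values {2, 5}; by pigeonhole those values go to them, so strike 2, 5 from M, O, Q, R.
Q has just one choice, so Q = 6. Remove 6 from O, P.
That leaves R = 7. Strike 7 from M.
That leaves M = 3. Strike 3 from P.
So P = 1.

1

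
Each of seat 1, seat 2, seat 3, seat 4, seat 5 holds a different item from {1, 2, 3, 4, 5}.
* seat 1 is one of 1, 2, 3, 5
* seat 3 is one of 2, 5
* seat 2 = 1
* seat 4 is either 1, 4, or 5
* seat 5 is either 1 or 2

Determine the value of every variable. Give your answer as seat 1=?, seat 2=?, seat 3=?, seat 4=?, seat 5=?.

seat 2 has just one choice, so seat 2 = 1. Eliminate 1 elsewhere: seat 1, seat 4, seat 5.
seat 5 has just one choice, so seat 5 = 2. Eliminate 2 elsewhere: seat 1, seat 3.
That leaves seat 3 = 5. Remove 5 from seat 1, seat 4.
seat 4 must be 4 (only option left).
seat 1's domain is down to {3}, so seat 1 = 3.

seat 1=3, seat 2=1, seat 3=5, seat 4=4, seat 5=2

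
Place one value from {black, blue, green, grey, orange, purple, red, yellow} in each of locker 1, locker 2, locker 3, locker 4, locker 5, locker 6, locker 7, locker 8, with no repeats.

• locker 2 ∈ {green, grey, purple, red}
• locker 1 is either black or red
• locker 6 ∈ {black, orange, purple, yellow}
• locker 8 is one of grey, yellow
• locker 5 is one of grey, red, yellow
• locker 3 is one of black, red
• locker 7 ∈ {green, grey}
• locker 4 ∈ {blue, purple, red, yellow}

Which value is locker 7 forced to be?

Among the 8 variables, blue fits only locker 4 (and all 8 values in {black, blue, green, grey, orange, purple, red, yellow} must be used), so locker 4 = blue.
The 7 still-open variables draw from only 7 values {black, green, grey, orange, purple, red, yellow}, so each is used; only locker 6 can be orange, hence locker 6 = orange.
Among the 6 still-open variables, purple fits only locker 2 (and all 6 values in {black, green, grey, purple, red, yellow} must be used), so locker 2 = purple.
Among the 5 still-open variables, green fits only locker 7 (and all 5 values in {black, green, grey, red, yellow} must be used), so locker 7 = green.

green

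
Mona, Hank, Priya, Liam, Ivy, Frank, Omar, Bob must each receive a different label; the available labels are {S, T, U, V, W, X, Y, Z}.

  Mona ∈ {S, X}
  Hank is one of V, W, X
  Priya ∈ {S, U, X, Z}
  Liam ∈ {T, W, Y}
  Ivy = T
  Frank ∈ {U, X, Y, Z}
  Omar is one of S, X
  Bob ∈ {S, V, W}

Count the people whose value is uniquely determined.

2

Ivy has just one choice, so Ivy = T. So Liam can't be T.
Mona and Omar between them cover only {S, X} — a naked pair. Remove those values from Hank, Priya, Frank, Bob.
The 2 variables Hank and Bob are confined to {V, W}, which locks those values in; drop them from Liam.
Liam must be Y (only option left). So Frank can't be Y.
Determined: Liam=Y, Ivy=T. The other people each still have more than one consistent value. That makes 2.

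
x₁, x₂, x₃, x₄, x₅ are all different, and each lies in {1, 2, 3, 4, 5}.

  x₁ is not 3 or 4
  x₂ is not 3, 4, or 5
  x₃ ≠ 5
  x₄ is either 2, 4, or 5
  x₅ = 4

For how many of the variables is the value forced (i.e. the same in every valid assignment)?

x₅ has just one choice, so x₅ = 4. Strike 4 from x₃, x₄.
The 4 still-open variables draw from only 4 values {1, 2, 3, 5}, so each is used; only x₃ can be 3, hence x₃ = 3.
Determined: x₃=3, x₅=4. The other variables each still have more than one consistent value. That makes 2.

2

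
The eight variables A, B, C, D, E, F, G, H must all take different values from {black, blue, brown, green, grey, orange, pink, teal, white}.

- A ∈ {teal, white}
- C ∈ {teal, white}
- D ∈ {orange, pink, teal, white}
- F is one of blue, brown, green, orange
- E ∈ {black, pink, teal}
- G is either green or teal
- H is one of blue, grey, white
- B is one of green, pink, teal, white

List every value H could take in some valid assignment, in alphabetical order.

blue, grey

A and C between them cover only {teal, white} — a naked pair. Remove those values from B, D, E, G, H.
G has just one choice, so G = green. Remove green from B, F.
That leaves B = pink. Eliminate pink elsewhere: D, E.
That leaves D = orange. Eliminate orange elsewhere: F.
E must be black (only option left).
No further eliminations apply; H can still be any of blue, grey.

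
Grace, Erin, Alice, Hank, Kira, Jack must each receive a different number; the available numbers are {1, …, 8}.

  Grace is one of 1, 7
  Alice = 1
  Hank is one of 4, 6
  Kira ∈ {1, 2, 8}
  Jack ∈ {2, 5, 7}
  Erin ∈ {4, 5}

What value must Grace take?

Alice has just one choice, so Alice = 1. So Grace, Kira can't be 1.
So Grace = 7.

7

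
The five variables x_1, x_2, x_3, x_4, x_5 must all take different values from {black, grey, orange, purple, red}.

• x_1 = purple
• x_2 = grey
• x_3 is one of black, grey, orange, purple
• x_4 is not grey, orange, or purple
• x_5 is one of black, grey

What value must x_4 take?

red

x_1's domain is down to {purple}, so x_1 = purple. Strike purple from x_3.
x_2 must be grey (only option left). Strike grey from x_3, x_5.
x_5's domain is down to {black}, so x_5 = black. Eliminate black elsewhere: x_3, x_4.
So x_4 = red.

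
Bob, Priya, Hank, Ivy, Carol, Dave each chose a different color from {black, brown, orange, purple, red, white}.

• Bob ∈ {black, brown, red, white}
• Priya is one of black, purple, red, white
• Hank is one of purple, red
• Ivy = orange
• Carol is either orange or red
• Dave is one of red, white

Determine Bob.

brown

Ivy has just one choice, so Ivy = orange. Strike orange from Carol.
Carol must be red (only option left). Eliminate red elsewhere: Bob, Priya, Hank, Dave.
That leaves Dave = white. Strike white from Bob, Priya.
That leaves Hank = purple. Remove purple from Priya.
Priya has just one choice, so Priya = black. So Bob can't be black.
So Bob = brown.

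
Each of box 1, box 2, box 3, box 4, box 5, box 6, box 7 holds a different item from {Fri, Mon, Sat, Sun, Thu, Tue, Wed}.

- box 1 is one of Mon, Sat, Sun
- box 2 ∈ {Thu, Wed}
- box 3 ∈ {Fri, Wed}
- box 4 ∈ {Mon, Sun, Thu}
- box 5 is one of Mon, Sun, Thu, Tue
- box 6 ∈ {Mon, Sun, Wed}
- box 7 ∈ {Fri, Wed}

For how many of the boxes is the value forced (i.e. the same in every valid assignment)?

The 7 variables together cover exactly {Fri, Mon, Sat, Sun, Thu, Tue, Wed} — 7 values for 7 variables — and Sat appears only in box 1's list, so box 1 = Sat.
The 6 still-open variables together cover exactly {Fri, Mon, Sun, Thu, Tue, Wed} — 6 values for 6 variables — and Tue appears only in box 5's list, so box 5 = Tue.
The 2 variables box 3 and box 7 are confined to {Fri, Wed}, which locks those values in; drop them from box 2, box 6.
box 2 has just one choice, so box 2 = Thu. Strike Thu from box 4.
Determined: box 1=Sat, box 2=Thu, box 5=Tue. The other boxes each still have more than one consistent value. That makes 3.

3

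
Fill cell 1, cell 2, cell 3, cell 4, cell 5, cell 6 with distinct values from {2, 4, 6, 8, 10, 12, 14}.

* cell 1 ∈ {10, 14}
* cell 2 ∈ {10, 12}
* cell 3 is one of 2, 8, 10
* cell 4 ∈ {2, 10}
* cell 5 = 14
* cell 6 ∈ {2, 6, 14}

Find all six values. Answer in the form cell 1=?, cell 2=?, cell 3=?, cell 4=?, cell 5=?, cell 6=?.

cell 1=10, cell 2=12, cell 3=8, cell 4=2, cell 5=14, cell 6=6

cell 5 must be 14 (only option left). Remove 14 from cell 1, cell 6.
That leaves cell 1 = 10. Strike 10 from cell 2, cell 3, cell 4.
That leaves cell 2 = 12.
cell 4's domain is down to {2}, so cell 4 = 2. So cell 3, cell 6 can't be 2.
cell 6's domain is down to {6}, so cell 6 = 6.
cell 3 must be 8 (only option left).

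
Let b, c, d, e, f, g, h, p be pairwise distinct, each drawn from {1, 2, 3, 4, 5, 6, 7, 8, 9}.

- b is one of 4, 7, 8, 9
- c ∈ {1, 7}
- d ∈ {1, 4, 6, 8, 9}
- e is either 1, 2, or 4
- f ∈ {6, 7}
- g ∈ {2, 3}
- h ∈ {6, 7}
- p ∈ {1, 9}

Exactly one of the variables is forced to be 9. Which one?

The 8 variables draw from only 8 values {1, 2, 3, 4, 6, 7, 8, 9}, so each is used; only g can be 3, hence g = 3.
Among the 7 still-open variables, 2 fits only e (and all 7 values in {1, 2, 4, 6, 7, 8, 9} must be used), so e = 2.
The 2 variables f and h are confined to {6, 7}, which locks those values in; drop them from b, c, d.
c's domain is down to {1}, so c = 1. So d, p can't be 1.
So 9 goes to p.

p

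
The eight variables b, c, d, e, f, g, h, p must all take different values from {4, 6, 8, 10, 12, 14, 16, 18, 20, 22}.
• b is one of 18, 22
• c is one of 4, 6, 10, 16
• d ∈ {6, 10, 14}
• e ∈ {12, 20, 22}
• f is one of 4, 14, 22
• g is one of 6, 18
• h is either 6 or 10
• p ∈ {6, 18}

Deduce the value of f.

4

g and p share exactly the 2 values {6, 18}; by pigeonhole those values go to them, so strike 6, 18 from b, c, d, h.
b must be 22 (only option left). Eliminate 22 elsewhere: e, f.
That leaves h = 10. Strike 10 from c, d.
d must be 14 (only option left). Eliminate 14 elsewhere: f.
So f = 4.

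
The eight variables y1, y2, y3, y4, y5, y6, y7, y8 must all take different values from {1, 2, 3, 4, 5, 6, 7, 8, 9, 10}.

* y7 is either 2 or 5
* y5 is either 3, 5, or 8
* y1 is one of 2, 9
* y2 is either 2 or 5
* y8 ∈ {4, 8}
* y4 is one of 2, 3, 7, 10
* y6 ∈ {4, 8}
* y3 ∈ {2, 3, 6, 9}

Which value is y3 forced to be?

6

y2 and y7 between them cover only {2, 5} — a naked pair. Remove those values from y1, y3, y4, y5.
y1 must be 9 (only option left). Eliminate 9 elsewhere: y3.
y6 and y8 share exactly the 2 values {4, 8}; by pigeonhole those values go to them, so strike 4, 8 from y5.
That leaves y5 = 3. Eliminate 3 elsewhere: y3, y4.
So y3 = 6.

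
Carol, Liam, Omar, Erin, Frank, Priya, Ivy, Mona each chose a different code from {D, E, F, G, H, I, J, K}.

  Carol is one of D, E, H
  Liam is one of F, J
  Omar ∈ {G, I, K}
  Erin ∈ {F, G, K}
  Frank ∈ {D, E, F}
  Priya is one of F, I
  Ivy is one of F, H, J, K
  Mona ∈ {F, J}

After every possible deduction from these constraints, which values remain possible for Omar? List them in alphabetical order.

G, K

Liam and Mona between them cover only {F, J} — a naked pair. Remove those values from Erin, Frank, Priya, Ivy.
Priya has just one choice, so Priya = I. So Omar can't be I.
The 2 variables Omar and Erin are confined to {G, K}, which locks those values in; drop them from Ivy.
Ivy's domain is down to {H}, so Ivy = H. Strike H from Carol.
No further eliminations apply; Omar can still be any of G, K.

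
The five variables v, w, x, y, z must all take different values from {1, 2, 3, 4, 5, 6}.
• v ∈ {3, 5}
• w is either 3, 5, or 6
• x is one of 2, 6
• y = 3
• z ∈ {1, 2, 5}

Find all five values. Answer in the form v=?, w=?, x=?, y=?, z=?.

v=5, w=6, x=2, y=3, z=1

y must be 3 (only option left). Remove 3 from v, w.
v must be 5 (only option left). Remove 5 from w, z.
w has just one choice, so w = 6. So x can't be 6.
That leaves x = 2. Remove 2 from z.
z must be 1 (only option left).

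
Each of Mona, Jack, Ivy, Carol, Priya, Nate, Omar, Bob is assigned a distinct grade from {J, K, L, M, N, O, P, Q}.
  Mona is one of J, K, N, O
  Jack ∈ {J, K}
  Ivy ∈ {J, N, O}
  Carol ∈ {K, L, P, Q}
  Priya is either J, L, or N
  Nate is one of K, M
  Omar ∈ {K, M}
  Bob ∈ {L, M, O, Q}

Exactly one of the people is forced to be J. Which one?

Jack

The 8 variables draw from only 8 values {J, K, L, M, N, O, P, Q}, so each is used; only Carol can be P, hence Carol = P.
The 7 still-open variables together cover exactly {J, K, L, M, N, O, Q} — 7 values for 7 variables — and Q appears only in Bob's list, so Bob = Q.
Among the 6 still-open variables, L fits only Priya (and all 6 values in {J, K, L, M, N, O} must be used), so Priya = L.
Nate and Omar between them cover only {K, M} — a naked pair. Remove those values from Mona, Jack.
So J goes to Jack.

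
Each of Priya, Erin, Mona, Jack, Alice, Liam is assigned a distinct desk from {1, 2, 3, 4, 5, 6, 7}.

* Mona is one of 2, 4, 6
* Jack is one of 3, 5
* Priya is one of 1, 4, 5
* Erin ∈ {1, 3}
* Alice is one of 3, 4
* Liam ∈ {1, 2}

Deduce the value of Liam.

2

The 6 variables draw from only 6 values {1, 2, 3, 4, 5, 6}, so each is used; only Mona can be 6, hence Mona = 6.
The 5 still-open variables together cover exactly {1, 2, 3, 4, 5} — 5 values for 5 variables — and 2 appears only in Liam's list, so Liam = 2.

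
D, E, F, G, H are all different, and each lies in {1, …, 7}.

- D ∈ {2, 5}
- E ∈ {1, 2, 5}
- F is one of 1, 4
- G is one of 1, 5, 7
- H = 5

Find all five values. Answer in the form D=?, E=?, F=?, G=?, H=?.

D=2, E=1, F=4, G=7, H=5

H's domain is down to {5}, so H = 5. So D, E, G can't be 5.
D has just one choice, so D = 2. Remove 2 from E.
That leaves E = 1. Eliminate 1 elsewhere: F, G.
That leaves F = 4.
G must be 7 (only option left).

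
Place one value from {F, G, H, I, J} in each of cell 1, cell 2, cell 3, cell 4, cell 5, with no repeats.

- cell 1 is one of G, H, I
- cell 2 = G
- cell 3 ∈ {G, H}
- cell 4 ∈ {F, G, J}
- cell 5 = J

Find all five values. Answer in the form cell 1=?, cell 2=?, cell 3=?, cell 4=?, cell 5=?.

cell 1=I, cell 2=G, cell 3=H, cell 4=F, cell 5=J

cell 2 has just one choice, so cell 2 = G. So cell 1, cell 3, cell 4 can't be G.
cell 3's domain is down to {H}, so cell 3 = H. So cell 1 can't be H.
That leaves cell 5 = J. Strike J from cell 4.
That leaves cell 1 = I.
That leaves cell 4 = F.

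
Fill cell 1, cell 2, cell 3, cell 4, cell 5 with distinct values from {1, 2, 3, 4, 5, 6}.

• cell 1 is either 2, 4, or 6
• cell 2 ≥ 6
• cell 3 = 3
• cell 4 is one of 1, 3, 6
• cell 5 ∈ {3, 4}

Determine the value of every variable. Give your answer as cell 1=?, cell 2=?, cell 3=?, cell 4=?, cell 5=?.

cell 1=2, cell 2=6, cell 3=3, cell 4=1, cell 5=4

cell 2 must be 6 (only option left). So cell 1, cell 4 can't be 6.
cell 3's domain is down to {3}, so cell 3 = 3. So cell 4, cell 5 can't be 3.
cell 4's domain is down to {1}, so cell 4 = 1.
cell 5 must be 4 (only option left). Eliminate 4 elsewhere: cell 1.
cell 1 must be 2 (only option left).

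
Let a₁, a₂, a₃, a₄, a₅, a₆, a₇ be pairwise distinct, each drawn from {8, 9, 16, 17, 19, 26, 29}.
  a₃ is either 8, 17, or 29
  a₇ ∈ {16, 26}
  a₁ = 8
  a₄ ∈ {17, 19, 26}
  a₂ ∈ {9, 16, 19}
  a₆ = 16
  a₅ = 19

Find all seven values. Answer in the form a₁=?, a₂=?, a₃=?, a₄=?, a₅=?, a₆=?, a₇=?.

a₁=8, a₂=9, a₃=29, a₄=17, a₅=19, a₆=16, a₇=26

a₁ must be 8 (only option left). Remove 8 from a₃.
a₅ has just one choice, so a₅ = 19. So a₂, a₄ can't be 19.
a₆ must be 16 (only option left). Eliminate 16 elsewhere: a₂, a₇.
a₇ must be 26 (only option left). So a₄ can't be 26.
a₂ must be 9 (only option left).
a₄'s domain is down to {17}, so a₄ = 17. Remove 17 from a₃.
That leaves a₃ = 29.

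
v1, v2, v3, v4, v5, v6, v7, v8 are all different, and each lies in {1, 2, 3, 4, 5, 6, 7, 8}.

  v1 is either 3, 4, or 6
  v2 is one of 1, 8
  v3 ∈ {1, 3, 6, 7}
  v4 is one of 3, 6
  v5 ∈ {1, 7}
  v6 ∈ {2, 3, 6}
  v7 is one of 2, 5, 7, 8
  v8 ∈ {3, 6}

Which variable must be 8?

The 8 variables draw from only 8 values {1, 2, 3, 4, 5, 6, 7, 8}, so each is used; only v1 can be 4, hence v1 = 4.
Among the 7 still-open variables, 5 fits only v7 (and all 7 values in {1, 2, 3, 5, 6, 7, 8} must be used), so v7 = 5.
The 6 still-open variables draw from only 6 values {1, 2, 3, 6, 7, 8}, so each is used; only v6 can be 2, hence v6 = 2.
The 5 still-open variables together cover exactly {1, 3, 6, 7, 8} — 5 values for 5 variables — and 8 appears only in v2's list, so v2 = 8.

v2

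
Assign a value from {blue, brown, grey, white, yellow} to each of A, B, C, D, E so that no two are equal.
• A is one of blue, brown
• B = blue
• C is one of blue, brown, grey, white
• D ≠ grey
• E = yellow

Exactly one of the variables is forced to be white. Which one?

B has just one choice, so B = blue. Remove blue from A, C, D.
E's domain is down to {yellow}, so E = yellow. So D can't be yellow.
That leaves A = brown. Eliminate brown elsewhere: C, D.
So white goes to D.

D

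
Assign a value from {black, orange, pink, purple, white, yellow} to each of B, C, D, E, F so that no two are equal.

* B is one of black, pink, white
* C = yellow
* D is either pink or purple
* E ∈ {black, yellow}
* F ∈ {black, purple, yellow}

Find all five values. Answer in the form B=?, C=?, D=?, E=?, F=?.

B=white, C=yellow, D=pink, E=black, F=purple

C's domain is down to {yellow}, so C = yellow. Strike yellow from E, F.
E's domain is down to {black}, so E = black. Remove black from B, F.
F has just one choice, so F = purple. Strike purple from D.
That leaves D = pink. Strike pink from B.
B must be white (only option left).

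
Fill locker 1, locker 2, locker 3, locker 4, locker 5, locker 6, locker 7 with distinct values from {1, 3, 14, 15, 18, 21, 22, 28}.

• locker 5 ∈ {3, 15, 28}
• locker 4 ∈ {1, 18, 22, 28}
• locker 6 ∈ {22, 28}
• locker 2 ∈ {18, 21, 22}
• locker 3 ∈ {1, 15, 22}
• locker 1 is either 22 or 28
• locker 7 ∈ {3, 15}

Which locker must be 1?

locker 3

Among the 7 variables, 21 fits only locker 2 (and all 7 values in {1, 3, 15, 18, 21, 22, 28} must be used), so locker 2 = 21.
The 6 still-open variables draw from only 6 values {1, 3, 15, 18, 22, 28}, so each is used; only locker 4 can be 18, hence locker 4 = 18.
Among the 5 still-open variables, 1 fits only locker 3 (and all 5 values in {1, 3, 15, 22, 28} must be used), so locker 3 = 1.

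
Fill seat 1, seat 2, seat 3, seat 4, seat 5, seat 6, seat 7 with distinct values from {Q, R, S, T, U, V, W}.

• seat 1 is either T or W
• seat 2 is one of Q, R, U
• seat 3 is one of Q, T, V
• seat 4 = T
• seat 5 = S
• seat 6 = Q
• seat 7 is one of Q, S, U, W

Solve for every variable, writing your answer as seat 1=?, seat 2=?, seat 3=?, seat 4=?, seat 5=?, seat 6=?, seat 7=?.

seat 4 must be T (only option left). Strike T from seat 1, seat 3.
That leaves seat 5 = S. Strike S from seat 7.
seat 6 must be Q (only option left). Strike Q from seat 2, seat 3, seat 7.
seat 1 must be W (only option left). Strike W from seat 7.
seat 3 must be V (only option left).
seat 7 must be U (only option left). Remove U from seat 2.
seat 2 must be R (only option left).

seat 1=W, seat 2=R, seat 3=V, seat 4=T, seat 5=S, seat 6=Q, seat 7=U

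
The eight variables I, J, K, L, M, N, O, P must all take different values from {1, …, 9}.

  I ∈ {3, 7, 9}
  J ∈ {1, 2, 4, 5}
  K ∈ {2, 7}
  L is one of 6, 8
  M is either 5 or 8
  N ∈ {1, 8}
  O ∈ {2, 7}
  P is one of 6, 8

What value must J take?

The 2 variables K and O are confined to {2, 7}, which locks those values in; drop them from I, J.
L and P share exactly the 2 values {6, 8}; by pigeonhole those values go to them, so strike 6, 8 from M, N.
M must be 5 (only option left). Eliminate 5 elsewhere: J.
N's domain is down to {1}, so N = 1. Strike 1 from J.
So J = 4.

4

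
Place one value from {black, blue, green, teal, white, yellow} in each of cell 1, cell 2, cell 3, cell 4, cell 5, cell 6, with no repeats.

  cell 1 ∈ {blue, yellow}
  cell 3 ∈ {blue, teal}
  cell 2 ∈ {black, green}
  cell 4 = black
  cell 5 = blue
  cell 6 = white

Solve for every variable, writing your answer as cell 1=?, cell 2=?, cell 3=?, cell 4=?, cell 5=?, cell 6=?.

cell 1=yellow, cell 2=green, cell 3=teal, cell 4=black, cell 5=blue, cell 6=white

cell 4 has just one choice, so cell 4 = black. So cell 2 can't be black.
cell 5 must be blue (only option left). Remove blue from cell 1, cell 3.
That leaves cell 6 = white.
That leaves cell 1 = yellow.
cell 2 must be green (only option left).
cell 3 must be teal (only option left).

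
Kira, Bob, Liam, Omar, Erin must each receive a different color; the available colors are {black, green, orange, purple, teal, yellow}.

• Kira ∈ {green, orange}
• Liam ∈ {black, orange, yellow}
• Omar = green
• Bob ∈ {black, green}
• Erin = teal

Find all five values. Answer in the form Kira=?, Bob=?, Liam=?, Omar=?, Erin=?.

Kira=orange, Bob=black, Liam=yellow, Omar=green, Erin=teal

Omar's domain is down to {green}, so Omar = green. Strike green from Kira, Bob.
Erin's domain is down to {teal}, so Erin = teal.
Kira must be orange (only option left). Eliminate orange elsewhere: Liam.
Bob must be black (only option left). Remove black from Liam.
Liam must be yellow (only option left).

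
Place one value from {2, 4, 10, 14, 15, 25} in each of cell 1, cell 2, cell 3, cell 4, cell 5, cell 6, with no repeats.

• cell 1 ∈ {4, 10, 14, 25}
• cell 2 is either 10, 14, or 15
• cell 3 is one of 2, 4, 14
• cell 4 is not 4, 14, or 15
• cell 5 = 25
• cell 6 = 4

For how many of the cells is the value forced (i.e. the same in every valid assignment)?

3

cell 5 has just one choice, so cell 5 = 25. Remove 25 from cell 1, cell 4.
cell 6 has just one choice, so cell 6 = 4. Eliminate 4 elsewhere: cell 1, cell 3.
The 4 still-open variables draw from only 4 values {2, 10, 14, 15}, so each is used; only cell 2 can be 15, hence cell 2 = 15.
Determined: cell 2=15, cell 5=25, cell 6=4. The other cells each still have more than one consistent value. That makes 3.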